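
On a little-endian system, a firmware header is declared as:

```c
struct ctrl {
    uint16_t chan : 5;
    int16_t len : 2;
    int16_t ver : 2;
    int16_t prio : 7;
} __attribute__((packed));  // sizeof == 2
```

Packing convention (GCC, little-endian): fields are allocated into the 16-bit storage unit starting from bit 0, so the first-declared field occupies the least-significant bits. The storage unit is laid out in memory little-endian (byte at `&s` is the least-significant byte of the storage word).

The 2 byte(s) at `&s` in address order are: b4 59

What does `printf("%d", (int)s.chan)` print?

[0]=0xb4 [1]=0x59 (little-endian) → word 0x59b4
chan [0+:5] = (word>>0) & 0x1f = 20  ←
len [5+:2] = (word>>5) & 0x3 = 1
ver [7+:2] = (word>>7) & 0x3 = 3
prio [9+:7] = (word>>9) & 0x7f = 44

20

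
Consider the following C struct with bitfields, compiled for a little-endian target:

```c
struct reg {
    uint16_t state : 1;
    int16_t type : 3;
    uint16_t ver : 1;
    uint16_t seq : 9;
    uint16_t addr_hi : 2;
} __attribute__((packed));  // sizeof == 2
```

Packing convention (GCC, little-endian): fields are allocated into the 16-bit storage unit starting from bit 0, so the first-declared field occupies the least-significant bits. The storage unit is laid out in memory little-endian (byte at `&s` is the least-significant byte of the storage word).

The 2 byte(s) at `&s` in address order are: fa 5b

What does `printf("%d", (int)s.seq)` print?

223

[0]=0xfa [1]=0x5b (little-endian) → word 0x5bfa
state [0+:1] = (word>>0) & 0x1 = 0
type [1+:3] = (word>>1) & 0x7 = 5
ver [4+:1] = (word>>4) & 0x1 = 1
seq [5+:9] = (word>>5) & 0x1ff = 223  ←
addr_hi [14+:2] = (word>>14) & 0x3 = 1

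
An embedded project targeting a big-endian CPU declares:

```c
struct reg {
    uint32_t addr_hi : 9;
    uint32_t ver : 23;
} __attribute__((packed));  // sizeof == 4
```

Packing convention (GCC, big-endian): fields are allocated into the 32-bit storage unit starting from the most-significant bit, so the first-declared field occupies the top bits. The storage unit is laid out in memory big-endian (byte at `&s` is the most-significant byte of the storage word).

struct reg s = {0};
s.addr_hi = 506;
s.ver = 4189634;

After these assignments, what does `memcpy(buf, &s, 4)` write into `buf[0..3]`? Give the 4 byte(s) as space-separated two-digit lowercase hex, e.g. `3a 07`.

fd 3f ed c2

[23+:9] addr_hi=506 & 0x1ff = 0x1fa; word=0xfd000000
[0+:23] ver=4189634 & 0x7fffff = 0x3fedc2; word=0xfd3fedc2
word = 0xfd3fedc2 → big-endian bytes:
  [0]=0xfd  [1]=0x3f  [2]=0xed  [3]=0xc2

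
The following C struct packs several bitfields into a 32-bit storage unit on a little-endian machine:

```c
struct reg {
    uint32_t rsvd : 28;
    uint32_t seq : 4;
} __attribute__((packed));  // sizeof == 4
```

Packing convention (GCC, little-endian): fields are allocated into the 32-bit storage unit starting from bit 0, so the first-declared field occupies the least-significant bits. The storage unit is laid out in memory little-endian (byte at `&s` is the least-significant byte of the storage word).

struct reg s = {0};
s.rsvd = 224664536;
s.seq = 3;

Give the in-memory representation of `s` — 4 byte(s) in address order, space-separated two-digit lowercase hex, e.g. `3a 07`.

rsvd (28b) val=224664536 bits=0xd641bd8 at bit 0: 0x0d641bd8
seq (4b) val=3 bits=0x3 at bit 28: 0x3d641bd8
word = 0x3d641bd8 → little-endian bytes:
  [0]=0xd8  [1]=0x1b  [2]=0x64  [3]=0x3d

d8 1b 64 3d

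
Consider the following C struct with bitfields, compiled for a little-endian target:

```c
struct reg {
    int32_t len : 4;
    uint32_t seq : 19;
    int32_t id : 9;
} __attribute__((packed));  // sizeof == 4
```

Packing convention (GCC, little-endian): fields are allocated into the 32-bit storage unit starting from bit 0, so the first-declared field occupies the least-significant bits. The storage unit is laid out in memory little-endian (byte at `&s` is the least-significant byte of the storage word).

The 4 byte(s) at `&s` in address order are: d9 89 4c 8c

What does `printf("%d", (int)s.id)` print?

-232

[0]=0xd9 [1]=0x89 [2]=0x4c [3]=0x8c (little-endian) → word 0x8c4c89d9
len [0+:4] = (word>>0) & 0xf = 9
seq [4+:19] = (word>>4) & 0x7ffff = 313501
id [23+:9] = (word>>23) & 0x1ff = 280  ←
id signed 9b, MSB=1: 280 - 512 = -232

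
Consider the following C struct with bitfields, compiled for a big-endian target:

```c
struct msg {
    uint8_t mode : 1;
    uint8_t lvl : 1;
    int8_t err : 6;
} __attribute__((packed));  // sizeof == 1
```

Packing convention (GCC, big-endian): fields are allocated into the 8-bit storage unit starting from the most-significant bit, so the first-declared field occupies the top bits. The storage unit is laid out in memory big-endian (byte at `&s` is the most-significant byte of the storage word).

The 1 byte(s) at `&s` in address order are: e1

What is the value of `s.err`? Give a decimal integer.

-31

[0]=0xe1 (big-endian) → word 0xe1
mode [7+:1] = (word>>7) & 0x1 = 1
lvl [6+:1] = (word>>6) & 0x1 = 1
err [0+:6] = (word>>0) & 0x3f = 33  ←
err signed 6b, MSB=1: 33 - 64 = -31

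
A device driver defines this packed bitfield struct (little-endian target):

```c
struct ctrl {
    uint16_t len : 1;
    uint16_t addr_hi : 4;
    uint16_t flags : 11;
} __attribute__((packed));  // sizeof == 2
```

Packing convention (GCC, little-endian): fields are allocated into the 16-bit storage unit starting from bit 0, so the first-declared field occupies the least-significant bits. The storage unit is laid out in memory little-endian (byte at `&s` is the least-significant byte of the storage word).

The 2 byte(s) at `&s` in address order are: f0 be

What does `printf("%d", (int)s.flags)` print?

[0]=0xf0 [1]=0xbe (little-endian) → word 0xbef0
len [0+:1] = (word>>0) & 0x1 = 0
addr_hi [1+:4] = (word>>1) & 0xf = 8
flags [5+:11] = (word>>5) & 0x7ff = 1527  ←

1527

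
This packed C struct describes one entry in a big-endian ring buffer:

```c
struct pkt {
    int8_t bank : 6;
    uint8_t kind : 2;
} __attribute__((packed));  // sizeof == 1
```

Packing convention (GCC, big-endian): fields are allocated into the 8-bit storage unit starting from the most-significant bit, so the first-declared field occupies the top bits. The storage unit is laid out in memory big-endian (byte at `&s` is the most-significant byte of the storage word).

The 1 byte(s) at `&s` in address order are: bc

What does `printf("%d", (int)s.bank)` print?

[0]=0xbc (big-endian) → word 0xbc
bank:6 @ bit 2 → (0xbc>>2)&0x3f = 0x2f  ←
kind:2 @ bit 0 → (0xbc>>0)&0x3 = 0x0
bank signed 6b, MSB=1: 47 - 64 = -17

-17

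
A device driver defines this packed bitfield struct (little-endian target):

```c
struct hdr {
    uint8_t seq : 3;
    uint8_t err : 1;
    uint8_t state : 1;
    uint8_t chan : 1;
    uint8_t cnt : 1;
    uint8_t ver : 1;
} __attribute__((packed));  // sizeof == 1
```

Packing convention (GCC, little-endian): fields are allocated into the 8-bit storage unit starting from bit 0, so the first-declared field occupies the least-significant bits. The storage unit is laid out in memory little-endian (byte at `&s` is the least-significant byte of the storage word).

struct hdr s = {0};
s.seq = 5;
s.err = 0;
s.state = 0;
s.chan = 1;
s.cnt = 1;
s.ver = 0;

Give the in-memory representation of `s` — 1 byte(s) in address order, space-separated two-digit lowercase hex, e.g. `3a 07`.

65

[0+:3] seq=5 & 0x7 = 0x5; word=0x05
[3+:1] err=0 & 0x1 = 0x0; word=0x05
[4+:1] state=0 & 0x1 = 0x0; word=0x05
[5+:1] chan=1 & 0x1 = 0x1; word=0x25
[6+:1] cnt=1 & 0x1 = 0x1; word=0x65
[7+:1] ver=0 & 0x1 = 0x0; word=0x65
word = 0x65 → little-endian bytes:
  [0]=0x65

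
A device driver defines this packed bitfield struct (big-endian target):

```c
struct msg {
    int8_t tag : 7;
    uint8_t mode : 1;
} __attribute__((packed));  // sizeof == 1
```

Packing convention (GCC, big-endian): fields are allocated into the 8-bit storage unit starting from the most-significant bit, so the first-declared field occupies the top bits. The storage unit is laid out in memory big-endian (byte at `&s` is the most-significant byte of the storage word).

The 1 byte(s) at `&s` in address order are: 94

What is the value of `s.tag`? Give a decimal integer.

-54

[0]=0x94 (big-endian) → word 0x94
tag:7 @ bit 1 → (0x94>>1)&0x7f = 0x4a  ←
mode:1 @ bit 0 → (0x94>>0)&0x1 = 0x0
tag signed 7b, MSB=1: 74 - 128 = -54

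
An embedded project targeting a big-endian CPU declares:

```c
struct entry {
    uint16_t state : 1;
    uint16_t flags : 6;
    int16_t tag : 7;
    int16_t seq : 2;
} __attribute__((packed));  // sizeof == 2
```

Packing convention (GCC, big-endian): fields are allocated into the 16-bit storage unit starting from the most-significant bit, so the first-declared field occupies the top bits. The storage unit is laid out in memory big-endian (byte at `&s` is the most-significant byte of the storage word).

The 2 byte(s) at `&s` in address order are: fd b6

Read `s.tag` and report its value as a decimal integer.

-19

[0]=0xfd [1]=0xb6 (big-endian) → word 0xfdb6
state:1 @ bit 15 → (0xfdb6>>15)&0x1 = 0x1
flags:6 @ bit 9 → (0xfdb6>>9)&0x3f = 0x3e
tag:7 @ bit 2 → (0xfdb6>>2)&0x7f = 0x6d  ←
seq:2 @ bit 0 → (0xfdb6>>0)&0x3 = 0x2
tag signed 7b, MSB=1: 109 - 128 = -19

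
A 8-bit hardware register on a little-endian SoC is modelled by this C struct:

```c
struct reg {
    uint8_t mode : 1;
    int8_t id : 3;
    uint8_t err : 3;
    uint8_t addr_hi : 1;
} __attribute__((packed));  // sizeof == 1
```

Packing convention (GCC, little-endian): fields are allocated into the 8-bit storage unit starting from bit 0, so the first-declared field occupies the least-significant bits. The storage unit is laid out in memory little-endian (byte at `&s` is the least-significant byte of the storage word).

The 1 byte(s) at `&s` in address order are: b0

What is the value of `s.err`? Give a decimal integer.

[0]=0xb0 (little-endian) → word 0xb0
mode [0+:1] = (word>>0) & 0x1 = 0
id [1+:3] = (word>>1) & 0x7 = 0
err [4+:3] = (word>>4) & 0x7 = 3  ←
addr_hi [7+:1] = (word>>7) & 0x1 = 1

3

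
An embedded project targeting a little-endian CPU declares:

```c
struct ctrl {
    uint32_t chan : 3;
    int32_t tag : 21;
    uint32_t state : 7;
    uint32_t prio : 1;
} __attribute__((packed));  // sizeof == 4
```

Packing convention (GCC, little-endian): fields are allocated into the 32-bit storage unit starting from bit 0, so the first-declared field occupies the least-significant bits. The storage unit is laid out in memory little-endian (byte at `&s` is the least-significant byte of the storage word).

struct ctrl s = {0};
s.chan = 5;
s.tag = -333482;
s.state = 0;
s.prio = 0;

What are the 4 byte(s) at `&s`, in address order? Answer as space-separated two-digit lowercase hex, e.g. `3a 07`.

b5 4a d7 00

chan:3 = 5 → 0x5 << 0 → word 0x00000005
tag:21 = -333482 → 0x1ae956 << 3 → word 0x00d74ab5
state:7 = 0 → 0x0 << 24 → word 0x00d74ab5
prio:1 = 0 → 0x0 << 31 → word 0x00d74ab5
word = 0x00d74ab5 → little-endian bytes:
  [0]=0xb5  [1]=0x4a  [2]=0xd7  [3]=0x00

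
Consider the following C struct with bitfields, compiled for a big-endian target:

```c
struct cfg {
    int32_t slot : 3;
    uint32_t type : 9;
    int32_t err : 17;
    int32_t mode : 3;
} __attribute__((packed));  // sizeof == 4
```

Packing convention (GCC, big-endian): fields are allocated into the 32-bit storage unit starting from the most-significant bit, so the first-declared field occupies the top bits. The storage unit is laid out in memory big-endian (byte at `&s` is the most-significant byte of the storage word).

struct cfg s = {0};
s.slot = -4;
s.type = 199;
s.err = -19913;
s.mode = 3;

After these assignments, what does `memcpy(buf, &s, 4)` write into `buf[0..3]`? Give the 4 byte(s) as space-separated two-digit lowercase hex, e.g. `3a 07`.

slot (3b) val=-4 bits=0x4 at bit 29: 0x80000000
type (9b) val=199 bits=0xc7 at bit 20: 0x8c700000
err (17b) val=-19913 bits=0x1b237 at bit 3: 0x8c7d91b8
mode (3b) val=3 bits=0x3 at bit 0: 0x8c7d91bb
word = 0x8c7d91bb → big-endian bytes:
  [0]=0x8c  [1]=0x7d  [2]=0x91  [3]=0xbb

8c 7d 91 bb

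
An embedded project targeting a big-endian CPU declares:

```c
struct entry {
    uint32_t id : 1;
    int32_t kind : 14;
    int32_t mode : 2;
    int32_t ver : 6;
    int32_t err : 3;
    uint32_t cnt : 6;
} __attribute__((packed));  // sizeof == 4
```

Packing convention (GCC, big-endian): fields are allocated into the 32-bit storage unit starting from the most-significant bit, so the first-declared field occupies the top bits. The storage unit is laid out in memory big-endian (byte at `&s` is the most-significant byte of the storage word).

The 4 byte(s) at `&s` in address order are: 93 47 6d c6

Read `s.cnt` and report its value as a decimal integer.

6

[0]=0x93 [1]=0x47 [2]=0x6d [3]=0xc6 (big-endian) → word 0x93476dc6
id:1 @ bit 31 → (0x93476dc6>>31)&0x1 = 0x1
kind:14 @ bit 17 → (0x93476dc6>>17)&0x3fff = 0x9a3
mode:2 @ bit 15 → (0x93476dc6>>15)&0x3 = 0x2
ver:6 @ bit 9 → (0x93476dc6>>9)&0x3f = 0x36
err:3 @ bit 6 → (0x93476dc6>>6)&0x7 = 0x7
cnt:6 @ bit 0 → (0x93476dc6>>0)&0x3f = 0x6  ←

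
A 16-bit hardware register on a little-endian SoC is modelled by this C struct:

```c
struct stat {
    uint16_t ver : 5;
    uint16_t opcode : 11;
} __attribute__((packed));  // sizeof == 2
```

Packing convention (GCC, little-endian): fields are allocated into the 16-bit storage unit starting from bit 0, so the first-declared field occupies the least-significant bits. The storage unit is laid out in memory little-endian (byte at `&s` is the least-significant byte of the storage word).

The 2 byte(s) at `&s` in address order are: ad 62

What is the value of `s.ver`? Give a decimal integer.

[0]=0xad [1]=0x62 (little-endian) → word 0x62ad
ver:5 @ bit 0 → (0x62ad>>0)&0x1f = 0xd  ←
opcode:11 @ bit 5 → (0x62ad>>5)&0x7ff = 0x315

13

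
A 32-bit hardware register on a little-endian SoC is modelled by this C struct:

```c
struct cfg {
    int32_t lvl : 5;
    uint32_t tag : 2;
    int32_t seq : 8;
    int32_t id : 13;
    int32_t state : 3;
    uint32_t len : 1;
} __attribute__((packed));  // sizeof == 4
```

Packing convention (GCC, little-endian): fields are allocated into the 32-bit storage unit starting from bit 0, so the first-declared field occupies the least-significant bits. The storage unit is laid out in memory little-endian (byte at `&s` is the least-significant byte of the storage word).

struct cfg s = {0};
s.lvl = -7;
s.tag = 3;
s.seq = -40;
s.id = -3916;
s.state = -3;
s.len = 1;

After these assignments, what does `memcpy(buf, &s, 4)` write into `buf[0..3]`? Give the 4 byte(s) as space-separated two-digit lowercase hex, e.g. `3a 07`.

79 6c 5a d8

lvl:5 = -7 → 0x19 << 0 → word 0x00000019
tag:2 = 3 → 0x3 << 5 → word 0x00000079
seq:8 = -40 → 0xd8 << 7 → word 0x00006c79
id:13 = -3916 → 0x10b4 << 15 → word 0x085a6c79
state:3 = -3 → 0x5 << 28 → word 0x585a6c79
len:1 = 1 → 0x1 << 31 → word 0xd85a6c79
word = 0xd85a6c79 → little-endian bytes:
  [0]=0x79  [1]=0x6c  [2]=0x5a  [3]=0xd8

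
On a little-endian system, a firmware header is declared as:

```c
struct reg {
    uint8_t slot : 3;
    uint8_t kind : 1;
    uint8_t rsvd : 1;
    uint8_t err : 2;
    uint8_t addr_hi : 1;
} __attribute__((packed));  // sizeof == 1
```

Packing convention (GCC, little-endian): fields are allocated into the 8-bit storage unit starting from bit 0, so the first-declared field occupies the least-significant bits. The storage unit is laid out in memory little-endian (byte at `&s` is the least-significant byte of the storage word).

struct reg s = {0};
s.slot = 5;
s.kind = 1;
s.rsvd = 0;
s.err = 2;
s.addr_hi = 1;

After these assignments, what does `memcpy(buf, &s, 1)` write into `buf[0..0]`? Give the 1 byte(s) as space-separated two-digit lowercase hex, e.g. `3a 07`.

cd

slot (3b) val=5 bits=0x5 at bit 0: 0x05
kind (1b) val=1 bits=0x1 at bit 3: 0x0d
rsvd (1b) val=0 bits=0x0 at bit 4: 0x0d
err (2b) val=2 bits=0x2 at bit 5: 0x4d
addr_hi (1b) val=1 bits=0x1 at bit 7: 0xcd
word = 0xcd → little-endian bytes:
  [0]=0xcd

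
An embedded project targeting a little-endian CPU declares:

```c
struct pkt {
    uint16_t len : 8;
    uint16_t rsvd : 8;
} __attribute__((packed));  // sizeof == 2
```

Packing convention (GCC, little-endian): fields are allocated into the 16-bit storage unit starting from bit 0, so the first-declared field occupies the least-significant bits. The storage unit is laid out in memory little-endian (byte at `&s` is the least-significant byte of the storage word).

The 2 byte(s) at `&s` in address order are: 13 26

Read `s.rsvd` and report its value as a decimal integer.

[0]=0x13 [1]=0x26 (little-endian) → word 0x2613
len:8 @ bit 0 → (0x2613>>0)&0xff = 0x13
rsvd:8 @ bit 8 → (0x2613>>8)&0xff = 0x26  ←

38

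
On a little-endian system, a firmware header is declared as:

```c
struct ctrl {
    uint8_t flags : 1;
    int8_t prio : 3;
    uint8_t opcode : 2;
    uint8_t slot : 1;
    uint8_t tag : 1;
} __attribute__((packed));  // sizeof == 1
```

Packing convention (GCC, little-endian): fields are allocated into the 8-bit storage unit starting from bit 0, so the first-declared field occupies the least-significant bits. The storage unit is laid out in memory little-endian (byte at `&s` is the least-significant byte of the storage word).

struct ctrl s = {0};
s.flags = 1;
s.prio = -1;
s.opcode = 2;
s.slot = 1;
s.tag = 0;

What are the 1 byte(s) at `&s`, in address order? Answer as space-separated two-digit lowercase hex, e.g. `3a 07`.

6f

flags:1 = 1 → 0x1 << 0 → word 0x01
prio:3 = -1 → 0x7 << 1 → word 0x0f
opcode:2 = 2 → 0x2 << 4 → word 0x2f
slot:1 = 1 → 0x1 << 6 → word 0x6f
tag:1 = 0 → 0x0 << 7 → word 0x6f
word = 0x6f → little-endian bytes:
  [0]=0x6f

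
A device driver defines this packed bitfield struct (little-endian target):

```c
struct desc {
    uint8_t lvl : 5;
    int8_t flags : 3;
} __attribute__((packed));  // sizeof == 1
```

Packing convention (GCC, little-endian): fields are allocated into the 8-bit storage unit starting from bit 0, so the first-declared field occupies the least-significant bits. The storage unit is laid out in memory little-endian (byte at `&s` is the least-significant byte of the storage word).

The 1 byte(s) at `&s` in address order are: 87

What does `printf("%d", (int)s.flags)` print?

[0]=0x87 (little-endian) → word 0x87
lvl [0+:5] = (word>>0) & 0x1f = 7
flags [5+:3] = (word>>5) & 0x7 = 4  ←
flags signed 3b, MSB=1: 4 - 8 = -4

-4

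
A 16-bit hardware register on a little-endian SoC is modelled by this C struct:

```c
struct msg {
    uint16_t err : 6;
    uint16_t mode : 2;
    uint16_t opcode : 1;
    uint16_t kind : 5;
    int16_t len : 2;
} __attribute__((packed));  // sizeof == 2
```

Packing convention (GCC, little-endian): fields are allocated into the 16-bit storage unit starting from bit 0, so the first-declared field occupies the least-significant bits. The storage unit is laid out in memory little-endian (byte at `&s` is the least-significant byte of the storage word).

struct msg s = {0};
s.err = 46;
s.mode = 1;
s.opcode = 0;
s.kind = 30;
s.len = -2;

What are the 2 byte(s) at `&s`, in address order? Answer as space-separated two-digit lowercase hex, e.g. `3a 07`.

[0+:6] err=46 & 0x3f = 0x2e; word=0x002e
[6+:2] mode=1 & 0x3 = 0x1; word=0x006e
[8+:1] opcode=0 & 0x1 = 0x0; word=0x006e
[9+:5] kind=30 & 0x1f = 0x1e; word=0x3c6e
[14+:2] len=-2 & 0x3 = 0x2; word=0xbc6e
word = 0xbc6e → little-endian bytes:
  [0]=0x6e  [1]=0xbc

6e bc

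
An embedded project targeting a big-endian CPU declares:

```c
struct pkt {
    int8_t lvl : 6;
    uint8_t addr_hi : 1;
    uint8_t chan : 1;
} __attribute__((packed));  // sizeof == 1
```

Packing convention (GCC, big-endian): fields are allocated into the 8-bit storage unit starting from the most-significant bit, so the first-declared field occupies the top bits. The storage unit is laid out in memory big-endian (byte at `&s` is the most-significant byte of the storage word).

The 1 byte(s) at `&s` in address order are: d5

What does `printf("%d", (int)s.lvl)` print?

-11

[0]=0xd5 (big-endian) → word 0xd5
lvl [2+:6] = (word>>2) & 0x3f = 53  ←
addr_hi [1+:1] = (word>>1) & 0x1 = 0
chan [0+:1] = (word>>0) & 0x1 = 1
lvl signed 6b, MSB=1: 53 - 64 = -11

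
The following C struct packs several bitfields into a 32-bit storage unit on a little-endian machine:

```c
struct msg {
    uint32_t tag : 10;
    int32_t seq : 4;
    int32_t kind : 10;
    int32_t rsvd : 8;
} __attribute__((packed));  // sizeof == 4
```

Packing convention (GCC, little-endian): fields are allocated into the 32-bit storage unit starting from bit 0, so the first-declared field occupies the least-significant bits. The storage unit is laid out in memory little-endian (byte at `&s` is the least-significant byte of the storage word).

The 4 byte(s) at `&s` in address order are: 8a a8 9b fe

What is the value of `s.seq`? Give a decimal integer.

-6

[0]=0x8a [1]=0xa8 [2]=0x9b [3]=0xfe (little-endian) → word 0xfe9ba88a
tag [0+:10] = (word>>0) & 0x3ff = 138
seq [10+:4] = (word>>10) & 0xf = 10  ←
kind [14+:10] = (word>>14) & 0x3ff = 622
rsvd [24+:8] = (word>>24) & 0xff = 254
seq signed 4b, MSB=1: 10 - 16 = -6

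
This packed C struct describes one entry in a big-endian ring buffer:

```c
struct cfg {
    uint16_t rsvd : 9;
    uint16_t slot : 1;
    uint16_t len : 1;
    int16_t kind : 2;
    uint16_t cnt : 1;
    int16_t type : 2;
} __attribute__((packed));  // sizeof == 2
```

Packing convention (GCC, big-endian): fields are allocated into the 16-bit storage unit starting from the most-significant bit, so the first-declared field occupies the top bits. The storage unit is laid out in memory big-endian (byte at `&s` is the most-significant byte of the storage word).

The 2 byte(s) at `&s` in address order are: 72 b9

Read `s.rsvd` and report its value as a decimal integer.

[0]=0x72 [1]=0xb9 (big-endian) → word 0x72b9
rsvd [7+:9] = (word>>7) & 0x1ff = 229  ←
slot [6+:1] = (word>>6) & 0x1 = 0
len [5+:1] = (word>>5) & 0x1 = 1
kind [3+:2] = (word>>3) & 0x3 = 3
cnt [2+:1] = (word>>2) & 0x1 = 0
type [0+:2] = (word>>0) & 0x3 = 1

229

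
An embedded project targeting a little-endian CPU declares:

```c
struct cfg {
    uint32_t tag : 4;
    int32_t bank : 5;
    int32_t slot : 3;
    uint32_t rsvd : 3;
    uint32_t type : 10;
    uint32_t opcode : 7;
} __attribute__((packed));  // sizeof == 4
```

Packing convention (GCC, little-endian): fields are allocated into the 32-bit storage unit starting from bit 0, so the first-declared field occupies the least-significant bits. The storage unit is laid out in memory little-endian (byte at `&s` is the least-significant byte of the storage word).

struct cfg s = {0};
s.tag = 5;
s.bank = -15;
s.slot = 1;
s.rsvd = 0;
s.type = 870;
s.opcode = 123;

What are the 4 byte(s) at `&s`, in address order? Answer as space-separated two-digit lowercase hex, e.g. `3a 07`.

[0+:4] tag=5 & 0xf = 0x5; word=0x00000005
[4+:5] bank=-15 & 0x1f = 0x11; word=0x00000115
[9+:3] slot=1 & 0x7 = 0x1; word=0x00000315
[12+:3] rsvd=0 & 0x7 = 0x0; word=0x00000315
[15+:10] type=870 & 0x3ff = 0x366; word=0x01b30315
[25+:7] opcode=123 & 0x7f = 0x7b; word=0xf7b30315
word = 0xf7b30315 → little-endian bytes:
  [0]=0x15  [1]=0x03  [2]=0xb3  [3]=0xf7

15 03 b3 f7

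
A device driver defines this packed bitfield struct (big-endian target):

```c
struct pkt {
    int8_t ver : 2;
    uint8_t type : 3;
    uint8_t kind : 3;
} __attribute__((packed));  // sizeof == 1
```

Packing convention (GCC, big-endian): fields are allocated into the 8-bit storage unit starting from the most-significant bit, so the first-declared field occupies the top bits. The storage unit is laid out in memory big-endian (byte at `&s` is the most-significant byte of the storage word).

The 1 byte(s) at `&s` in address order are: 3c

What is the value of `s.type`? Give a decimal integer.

[0]=0x3c (big-endian) → word 0x3c
ver:2 @ bit 6 → (0x3c>>6)&0x3 = 0x0
type:3 @ bit 3 → (0x3c>>3)&0x7 = 0x7  ←
kind:3 @ bit 0 → (0x3c>>0)&0x7 = 0x4

7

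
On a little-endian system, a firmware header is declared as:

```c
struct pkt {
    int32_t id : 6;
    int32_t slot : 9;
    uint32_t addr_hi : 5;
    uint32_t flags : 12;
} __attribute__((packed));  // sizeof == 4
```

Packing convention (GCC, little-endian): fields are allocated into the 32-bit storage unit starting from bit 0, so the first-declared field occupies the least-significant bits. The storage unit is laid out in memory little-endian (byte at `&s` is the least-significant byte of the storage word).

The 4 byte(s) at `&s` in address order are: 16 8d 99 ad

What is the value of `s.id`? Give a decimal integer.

22

[0]=0x16 [1]=0x8d [2]=0x99 [3]=0xad (little-endian) → word 0xad998d16
id:6 @ bit 0 → (0xad998d16>>0)&0x3f = 0x16  ←
slot:9 @ bit 6 → (0xad998d16>>6)&0x1ff = 0x34
addr_hi:5 @ bit 15 → (0xad998d16>>15)&0x1f = 0x13
flags:12 @ bit 20 → (0xad998d16>>20)&0xfff = 0xad9
id signed 6b, MSB=0: value = 22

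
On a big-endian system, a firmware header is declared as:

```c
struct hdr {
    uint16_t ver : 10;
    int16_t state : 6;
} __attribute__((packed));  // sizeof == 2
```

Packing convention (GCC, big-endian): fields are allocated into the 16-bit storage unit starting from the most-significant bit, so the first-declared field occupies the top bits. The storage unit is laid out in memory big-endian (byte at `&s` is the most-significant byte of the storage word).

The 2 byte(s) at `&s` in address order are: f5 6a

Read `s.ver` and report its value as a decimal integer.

981

[0]=0xf5 [1]=0x6a (big-endian) → word 0xf56a
ver [6+:10] = (word>>6) & 0x3ff = 981  ←
state [0+:6] = (word>>0) & 0x3f = 42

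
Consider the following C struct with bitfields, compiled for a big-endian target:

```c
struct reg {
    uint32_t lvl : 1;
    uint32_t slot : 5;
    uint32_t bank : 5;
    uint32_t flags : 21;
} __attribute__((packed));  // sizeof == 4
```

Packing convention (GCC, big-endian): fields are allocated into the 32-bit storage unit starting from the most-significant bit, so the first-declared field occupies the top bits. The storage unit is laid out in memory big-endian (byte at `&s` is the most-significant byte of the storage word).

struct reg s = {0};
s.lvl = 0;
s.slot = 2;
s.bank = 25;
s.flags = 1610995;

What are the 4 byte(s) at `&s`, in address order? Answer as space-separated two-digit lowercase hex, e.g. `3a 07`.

0b 38 94 f3

lvl:1 = 0 → 0x0 << 31 → word 0x00000000
slot:5 = 2 → 0x2 << 26 → word 0x08000000
bank:5 = 25 → 0x19 << 21 → word 0x0b200000
flags:21 = 1610995 → 0x1894f3 << 0 → word 0x0b3894f3
word = 0x0b3894f3 → big-endian bytes:
  [0]=0x0b  [1]=0x38  [2]=0x94  [3]=0xf3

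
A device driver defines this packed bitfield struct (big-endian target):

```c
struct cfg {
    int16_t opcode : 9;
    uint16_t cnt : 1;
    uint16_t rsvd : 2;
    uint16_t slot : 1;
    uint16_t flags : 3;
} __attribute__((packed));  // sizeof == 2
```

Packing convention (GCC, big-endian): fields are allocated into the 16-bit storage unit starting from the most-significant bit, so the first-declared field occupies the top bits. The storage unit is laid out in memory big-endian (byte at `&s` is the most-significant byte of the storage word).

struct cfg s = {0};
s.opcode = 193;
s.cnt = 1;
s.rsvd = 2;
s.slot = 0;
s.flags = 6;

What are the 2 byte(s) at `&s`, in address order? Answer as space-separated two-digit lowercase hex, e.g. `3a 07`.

60 e6

opcode (9b) val=193 bits=0xc1 at bit 7: 0x6080
cnt (1b) val=1 bits=0x1 at bit 6: 0x60c0
rsvd (2b) val=2 bits=0x2 at bit 4: 0x60e0
slot (1b) val=0 bits=0x0 at bit 3: 0x60e0
flags (3b) val=6 bits=0x6 at bit 0: 0x60e6
word = 0x60e6 → big-endian bytes:
  [0]=0x60  [1]=0xe6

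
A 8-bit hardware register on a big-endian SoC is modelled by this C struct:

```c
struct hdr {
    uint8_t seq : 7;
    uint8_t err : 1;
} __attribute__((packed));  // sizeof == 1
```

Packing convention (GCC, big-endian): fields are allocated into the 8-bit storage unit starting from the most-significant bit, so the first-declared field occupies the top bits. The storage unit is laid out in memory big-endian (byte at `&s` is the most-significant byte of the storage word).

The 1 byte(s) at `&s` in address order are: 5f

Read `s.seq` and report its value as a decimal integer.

[0]=0x5f (big-endian) → word 0x5f
seq:7 @ bit 1 → (0x5f>>1)&0x7f = 0x2f  ←
err:1 @ bit 0 → (0x5f>>0)&0x1 = 0x1

47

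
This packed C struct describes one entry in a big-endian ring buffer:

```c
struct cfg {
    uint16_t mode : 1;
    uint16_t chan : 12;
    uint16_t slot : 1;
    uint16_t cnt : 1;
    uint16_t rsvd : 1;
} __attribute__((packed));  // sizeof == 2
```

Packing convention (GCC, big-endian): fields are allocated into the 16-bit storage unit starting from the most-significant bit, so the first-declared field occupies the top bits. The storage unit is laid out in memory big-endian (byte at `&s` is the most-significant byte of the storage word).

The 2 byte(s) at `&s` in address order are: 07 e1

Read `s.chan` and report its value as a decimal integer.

[0]=0x07 [1]=0xe1 (big-endian) → word 0x07e1
mode:1 @ bit 15 → (0x07e1>>15)&0x1 = 0x0
chan:12 @ bit 3 → (0x07e1>>3)&0xfff = 0xfc  ←
slot:1 @ bit 2 → (0x07e1>>2)&0x1 = 0x0
cnt:1 @ bit 1 → (0x07e1>>1)&0x1 = 0x0
rsvd:1 @ bit 0 → (0x07e1>>0)&0x1 = 0x1

252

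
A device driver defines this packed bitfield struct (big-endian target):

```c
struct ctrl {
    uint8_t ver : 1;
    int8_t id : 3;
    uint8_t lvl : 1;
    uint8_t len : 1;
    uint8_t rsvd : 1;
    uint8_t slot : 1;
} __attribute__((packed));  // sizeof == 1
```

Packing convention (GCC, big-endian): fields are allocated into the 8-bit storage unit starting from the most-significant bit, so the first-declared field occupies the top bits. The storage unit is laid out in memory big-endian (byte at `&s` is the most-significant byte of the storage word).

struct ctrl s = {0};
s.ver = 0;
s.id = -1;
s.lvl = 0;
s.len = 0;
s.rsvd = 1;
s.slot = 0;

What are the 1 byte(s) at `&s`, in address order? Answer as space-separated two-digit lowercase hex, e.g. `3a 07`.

ver:1 = 0 → 0x0 << 7 → word 0x00
id:3 = -1 → 0x7 << 4 → word 0x70
lvl:1 = 0 → 0x0 << 3 → word 0x70
len:1 = 0 → 0x0 << 2 → word 0x70
rsvd:1 = 1 → 0x1 << 1 → word 0x72
slot:1 = 0 → 0x0 << 0 → word 0x72
word = 0x72 → big-endian bytes:
  [0]=0x72

72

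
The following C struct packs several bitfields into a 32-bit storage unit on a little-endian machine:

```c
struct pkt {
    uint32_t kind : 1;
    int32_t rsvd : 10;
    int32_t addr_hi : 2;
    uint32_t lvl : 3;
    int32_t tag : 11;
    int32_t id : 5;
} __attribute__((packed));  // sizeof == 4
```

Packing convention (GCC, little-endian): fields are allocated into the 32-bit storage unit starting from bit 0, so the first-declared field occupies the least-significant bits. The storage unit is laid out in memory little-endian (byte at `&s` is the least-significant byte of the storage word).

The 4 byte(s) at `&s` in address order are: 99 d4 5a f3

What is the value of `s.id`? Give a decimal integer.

-2

[0]=0x99 [1]=0xd4 [2]=0x5a [3]=0xf3 (little-endian) → word 0xf35ad499
kind [0+:1] = (word>>0) & 0x1 = 1
rsvd [1+:10] = (word>>1) & 0x3ff = 588
addr_hi [11+:2] = (word>>11) & 0x3 = 2
lvl [13+:3] = (word>>13) & 0x7 = 6
tag [16+:11] = (word>>16) & 0x7ff = 858
id [27+:5] = (word>>27) & 0x1f = 30  ←
id signed 5b, MSB=1: 30 - 32 = -2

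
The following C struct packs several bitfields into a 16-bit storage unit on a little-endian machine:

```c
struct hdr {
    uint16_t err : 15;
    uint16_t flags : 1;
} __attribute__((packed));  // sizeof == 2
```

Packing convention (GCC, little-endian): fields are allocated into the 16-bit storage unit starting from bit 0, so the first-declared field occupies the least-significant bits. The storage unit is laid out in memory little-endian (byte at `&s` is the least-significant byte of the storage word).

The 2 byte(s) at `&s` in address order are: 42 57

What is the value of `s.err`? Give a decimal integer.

[0]=0x42 [1]=0x57 (little-endian) → word 0x5742
err [0+:15] = (word>>0) & 0x7fff = 22338  ←
flags [15+:1] = (word>>15) & 0x1 = 0

22338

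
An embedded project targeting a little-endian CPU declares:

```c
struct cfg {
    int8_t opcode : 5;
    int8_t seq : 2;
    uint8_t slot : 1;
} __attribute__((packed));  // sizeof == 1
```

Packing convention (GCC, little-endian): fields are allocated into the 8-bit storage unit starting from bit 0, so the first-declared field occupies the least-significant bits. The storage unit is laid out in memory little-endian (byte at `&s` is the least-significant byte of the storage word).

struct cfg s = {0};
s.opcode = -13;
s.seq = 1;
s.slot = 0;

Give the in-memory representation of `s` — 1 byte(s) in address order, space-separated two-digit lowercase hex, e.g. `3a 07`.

opcode:5 = -13 → 0x13 << 0 → word 0x13
seq:2 = 1 → 0x1 << 5 → word 0x33
slot:1 = 0 → 0x0 << 7 → word 0x33
word = 0x33 → little-endian bytes:
  [0]=0x33

33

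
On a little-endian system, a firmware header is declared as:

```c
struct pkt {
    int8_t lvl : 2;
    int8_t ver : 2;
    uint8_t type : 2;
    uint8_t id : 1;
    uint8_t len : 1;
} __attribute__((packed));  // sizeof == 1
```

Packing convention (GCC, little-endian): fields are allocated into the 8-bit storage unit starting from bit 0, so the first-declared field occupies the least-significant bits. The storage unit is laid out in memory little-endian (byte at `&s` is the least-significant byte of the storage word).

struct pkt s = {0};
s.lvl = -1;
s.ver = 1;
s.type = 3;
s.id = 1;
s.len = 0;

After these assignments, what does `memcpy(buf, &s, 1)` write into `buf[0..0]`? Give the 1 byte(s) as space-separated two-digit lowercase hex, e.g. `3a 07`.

lvl:2 = -1 → 0x3 << 0 → word 0x03
ver:2 = 1 → 0x1 << 2 → word 0x07
type:2 = 3 → 0x3 << 4 → word 0x37
id:1 = 1 → 0x1 << 6 → word 0x77
len:1 = 0 → 0x0 << 7 → word 0x77
word = 0x77 → little-endian bytes:
  [0]=0x77

77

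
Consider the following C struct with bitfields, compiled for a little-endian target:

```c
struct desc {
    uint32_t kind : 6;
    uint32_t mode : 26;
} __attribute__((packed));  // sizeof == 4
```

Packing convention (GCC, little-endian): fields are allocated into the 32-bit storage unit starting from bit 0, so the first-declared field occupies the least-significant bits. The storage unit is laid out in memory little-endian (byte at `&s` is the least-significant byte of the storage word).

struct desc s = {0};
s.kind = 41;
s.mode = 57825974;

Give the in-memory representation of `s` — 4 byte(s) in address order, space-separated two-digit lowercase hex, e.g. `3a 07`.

[0+:6] kind=41 & 0x3f = 0x29; word=0x00000029
[6+:26] mode=57825974 & 0x3ffffff = 0x3725ab6; word=0xdc96ada9
word = 0xdc96ada9 → little-endian bytes:
  [0]=0xa9  [1]=0xad  [2]=0x96  [3]=0xdc

a9 ad 96 dc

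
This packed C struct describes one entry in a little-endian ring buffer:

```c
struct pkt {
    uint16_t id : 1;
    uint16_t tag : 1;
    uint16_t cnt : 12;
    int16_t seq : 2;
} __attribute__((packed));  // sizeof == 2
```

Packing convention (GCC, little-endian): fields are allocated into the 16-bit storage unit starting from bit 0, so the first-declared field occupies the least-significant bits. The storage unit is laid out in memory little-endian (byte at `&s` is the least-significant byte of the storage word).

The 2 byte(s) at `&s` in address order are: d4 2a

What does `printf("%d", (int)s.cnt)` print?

[0]=0xd4 [1]=0x2a (little-endian) → word 0x2ad4
id:1 @ bit 0 → (0x2ad4>>0)&0x1 = 0x0
tag:1 @ bit 1 → (0x2ad4>>1)&0x1 = 0x0
cnt:12 @ bit 2 → (0x2ad4>>2)&0xfff = 0xab5  ←
seq:2 @ bit 14 → (0x2ad4>>14)&0x3 = 0x0

2741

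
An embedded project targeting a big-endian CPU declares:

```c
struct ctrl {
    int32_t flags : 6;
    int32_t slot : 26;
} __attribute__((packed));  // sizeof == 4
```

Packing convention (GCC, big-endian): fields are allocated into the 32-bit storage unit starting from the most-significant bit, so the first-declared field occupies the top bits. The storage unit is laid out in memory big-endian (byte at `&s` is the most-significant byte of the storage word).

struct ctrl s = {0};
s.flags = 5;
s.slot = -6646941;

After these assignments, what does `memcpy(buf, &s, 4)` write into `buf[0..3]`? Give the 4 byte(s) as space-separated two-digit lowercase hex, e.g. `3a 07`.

[26+:6] flags=5 & 0x3f = 0x5; word=0x14000000
[0+:26] slot=-6646941 & 0x3ffffff = 0x39a9363; word=0x179a9363
word = 0x179a9363 → big-endian bytes:
  [0]=0x17  [1]=0x9a  [2]=0x93  [3]=0x63

17 9a 93 63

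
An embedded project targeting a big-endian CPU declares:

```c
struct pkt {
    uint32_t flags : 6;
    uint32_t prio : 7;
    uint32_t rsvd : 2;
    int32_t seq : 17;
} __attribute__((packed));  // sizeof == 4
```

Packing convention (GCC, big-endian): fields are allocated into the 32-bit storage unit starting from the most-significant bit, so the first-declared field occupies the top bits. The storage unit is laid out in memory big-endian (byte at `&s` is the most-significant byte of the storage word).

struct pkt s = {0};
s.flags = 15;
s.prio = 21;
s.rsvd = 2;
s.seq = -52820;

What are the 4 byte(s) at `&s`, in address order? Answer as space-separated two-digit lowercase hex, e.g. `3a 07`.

3c ad 31 ac

[26+:6] flags=15 & 0x3f = 0xf; word=0x3c000000
[19+:7] prio=21 & 0x7f = 0x15; word=0x3ca80000
[17+:2] rsvd=2 & 0x3 = 0x2; word=0x3cac0000
[0+:17] seq=-52820 & 0x1ffff = 0x131ac; word=0x3cad31ac
word = 0x3cad31ac → big-endian bytes:
  [0]=0x3c  [1]=0xad  [2]=0x31  [3]=0xac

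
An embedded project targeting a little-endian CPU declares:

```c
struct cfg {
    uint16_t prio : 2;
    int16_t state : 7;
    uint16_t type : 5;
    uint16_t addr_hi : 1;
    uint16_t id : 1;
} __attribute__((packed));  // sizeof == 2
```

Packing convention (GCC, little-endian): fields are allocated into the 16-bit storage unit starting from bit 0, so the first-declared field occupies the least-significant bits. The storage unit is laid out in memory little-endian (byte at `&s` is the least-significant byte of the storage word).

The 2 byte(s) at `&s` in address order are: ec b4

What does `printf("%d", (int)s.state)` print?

59

[0]=0xec [1]=0xb4 (little-endian) → word 0xb4ec
prio [0+:2] = (word>>0) & 0x3 = 0
state [2+:7] = (word>>2) & 0x7f = 59  ←
type [9+:5] = (word>>9) & 0x1f = 26
addr_hi [14+:1] = (word>>14) & 0x1 = 0
id [15+:1] = (word>>15) & 0x1 = 1
state signed 7b, MSB=0: value = 59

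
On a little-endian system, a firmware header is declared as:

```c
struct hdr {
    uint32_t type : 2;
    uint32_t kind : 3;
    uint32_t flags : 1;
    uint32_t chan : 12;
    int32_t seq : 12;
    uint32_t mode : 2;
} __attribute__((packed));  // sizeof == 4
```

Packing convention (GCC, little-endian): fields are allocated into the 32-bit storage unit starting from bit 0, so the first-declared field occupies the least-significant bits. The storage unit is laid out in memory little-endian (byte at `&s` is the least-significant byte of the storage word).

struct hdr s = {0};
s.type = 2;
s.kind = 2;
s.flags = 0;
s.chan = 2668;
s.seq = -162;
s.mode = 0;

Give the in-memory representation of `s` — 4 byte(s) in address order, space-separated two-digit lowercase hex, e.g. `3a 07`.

[0+:2] type=2 & 0x3 = 0x2; word=0x00000002
[2+:3] kind=2 & 0x7 = 0x2; word=0x0000000a
[5+:1] flags=0 & 0x1 = 0x0; word=0x0000000a
[6+:12] chan=2668 & 0xfff = 0xa6c; word=0x00029b0a
[18+:12] seq=-162 & 0xfff = 0xf5e; word=0x3d7a9b0a
[30+:2] mode=0 & 0x3 = 0x0; word=0x3d7a9b0a
word = 0x3d7a9b0a → little-endian bytes:
  [0]=0x0a  [1]=0x9b  [2]=0x7a  [3]=0x3d

0a 9b 7a 3d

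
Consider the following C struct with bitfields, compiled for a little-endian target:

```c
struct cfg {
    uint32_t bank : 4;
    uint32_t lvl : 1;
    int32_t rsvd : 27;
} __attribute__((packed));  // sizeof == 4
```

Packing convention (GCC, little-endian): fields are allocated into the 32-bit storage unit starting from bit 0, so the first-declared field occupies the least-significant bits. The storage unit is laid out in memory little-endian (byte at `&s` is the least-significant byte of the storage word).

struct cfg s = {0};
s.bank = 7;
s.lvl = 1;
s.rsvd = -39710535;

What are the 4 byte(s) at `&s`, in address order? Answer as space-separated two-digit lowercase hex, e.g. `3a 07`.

[0+:4] bank=7 & 0xf = 0x7; word=0x00000007
[4+:1] lvl=1 & 0x1 = 0x1; word=0x00000017
[5+:27] rsvd=-39710535 & 0x7ffffff = 0x5a210b9; word=0xb4421737
word = 0xb4421737 → little-endian bytes:
  [0]=0x37  [1]=0x17  [2]=0x42  [3]=0xb4

37 17 42 b4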